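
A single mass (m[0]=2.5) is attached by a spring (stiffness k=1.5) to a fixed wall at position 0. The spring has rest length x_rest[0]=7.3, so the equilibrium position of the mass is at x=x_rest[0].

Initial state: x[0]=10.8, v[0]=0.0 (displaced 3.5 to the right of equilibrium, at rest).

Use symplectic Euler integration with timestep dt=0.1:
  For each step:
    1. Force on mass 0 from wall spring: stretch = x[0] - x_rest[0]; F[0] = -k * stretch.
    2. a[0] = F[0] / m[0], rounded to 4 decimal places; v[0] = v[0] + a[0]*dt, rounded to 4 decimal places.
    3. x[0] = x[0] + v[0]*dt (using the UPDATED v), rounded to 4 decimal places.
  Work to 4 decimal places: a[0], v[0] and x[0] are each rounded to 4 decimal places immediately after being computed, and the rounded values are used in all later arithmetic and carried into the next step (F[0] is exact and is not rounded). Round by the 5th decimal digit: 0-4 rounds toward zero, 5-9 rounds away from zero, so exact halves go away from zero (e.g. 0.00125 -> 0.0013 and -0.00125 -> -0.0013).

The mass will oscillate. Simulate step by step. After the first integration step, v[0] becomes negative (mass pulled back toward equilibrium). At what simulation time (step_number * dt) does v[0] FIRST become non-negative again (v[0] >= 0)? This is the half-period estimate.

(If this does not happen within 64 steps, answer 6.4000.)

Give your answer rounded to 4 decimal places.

Step 0: x=[10.8000] v=[0.0000]
Step 1: x=[10.7790] v=[-0.2100]
Step 2: x=[10.7371] v=[-0.4187]
Step 3: x=[10.6746] v=[-0.6249]
Step 4: x=[10.5919] v=[-0.8274]
Step 5: x=[10.4894] v=[-1.0249]
Step 6: x=[10.3678] v=[-1.2163]
Step 7: x=[10.2278] v=[-1.4004]
Step 8: x=[10.0702] v=[-1.5761]
Step 9: x=[9.8960] v=[-1.7423]
Step 10: x=[9.7062] v=[-1.8981]
Step 11: x=[9.5020] v=[-2.0425]
Step 12: x=[9.2845] v=[-2.1746]
Step 13: x=[9.0551] v=[-2.2937]
Step 14: x=[8.8152] v=[-2.3990]
Step 15: x=[8.5662] v=[-2.4899]
Step 16: x=[8.3096] v=[-2.5659]
Step 17: x=[8.0470] v=[-2.6265]
Step 18: x=[7.7799] v=[-2.6713]
Step 19: x=[7.5099] v=[-2.7001]
Step 20: x=[7.2386] v=[-2.7127]
Step 21: x=[6.9677] v=[-2.7090]
Step 22: x=[6.6988] v=[-2.6891]
Step 23: x=[6.4335] v=[-2.6530]
Step 24: x=[6.1734] v=[-2.6010]
Step 25: x=[5.9201] v=[-2.5334]
Step 26: x=[5.6750] v=[-2.4506]
Step 27: x=[5.4397] v=[-2.3531]
Step 28: x=[5.2156] v=[-2.2415]
Step 29: x=[5.0040] v=[-2.1164]
Step 30: x=[4.8061] v=[-1.9786]
Step 31: x=[4.6232] v=[-1.8290]
Step 32: x=[4.4564] v=[-1.6684]
Step 33: x=[4.3066] v=[-1.4978]
Step 34: x=[4.1748] v=[-1.3182]
Step 35: x=[4.0617] v=[-1.1307]
Step 36: x=[3.9681] v=[-0.9364]
Step 37: x=[3.8945] v=[-0.7365]
Step 38: x=[3.8413] v=[-0.5322]
Step 39: x=[3.8088] v=[-0.3247]
Step 40: x=[3.7973] v=[-0.1152]
Step 41: x=[3.8068] v=[0.0950]
First v>=0 after going negative at step 41, time=4.1000

Answer: 4.1000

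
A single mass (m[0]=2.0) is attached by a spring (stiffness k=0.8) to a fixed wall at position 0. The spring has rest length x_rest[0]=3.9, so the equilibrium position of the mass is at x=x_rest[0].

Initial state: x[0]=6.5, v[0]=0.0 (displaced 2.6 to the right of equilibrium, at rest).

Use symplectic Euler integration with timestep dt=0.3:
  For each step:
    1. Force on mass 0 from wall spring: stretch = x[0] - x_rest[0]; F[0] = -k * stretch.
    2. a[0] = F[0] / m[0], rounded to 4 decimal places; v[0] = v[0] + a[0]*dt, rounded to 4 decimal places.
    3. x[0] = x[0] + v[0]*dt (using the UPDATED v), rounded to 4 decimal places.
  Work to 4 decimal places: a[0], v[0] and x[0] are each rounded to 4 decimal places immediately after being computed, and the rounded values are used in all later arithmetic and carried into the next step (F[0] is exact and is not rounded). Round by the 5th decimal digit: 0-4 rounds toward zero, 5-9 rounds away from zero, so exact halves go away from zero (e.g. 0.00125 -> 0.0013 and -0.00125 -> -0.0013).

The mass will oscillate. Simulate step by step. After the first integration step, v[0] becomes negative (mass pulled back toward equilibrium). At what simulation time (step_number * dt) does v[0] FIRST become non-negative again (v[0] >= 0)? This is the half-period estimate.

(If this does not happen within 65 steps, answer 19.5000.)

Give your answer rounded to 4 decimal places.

Step 0: x=[6.5000] v=[0.0000]
Step 1: x=[6.4064] v=[-0.3120]
Step 2: x=[6.2226] v=[-0.6128]
Step 3: x=[5.9552] v=[-0.8915]
Step 4: x=[5.6138] v=[-1.1381]
Step 5: x=[5.2107] v=[-1.3438]
Step 6: x=[4.7604] v=[-1.5011]
Step 7: x=[4.2791] v=[-1.6044]
Step 8: x=[3.7841] v=[-1.6499]
Step 9: x=[3.2933] v=[-1.6360]
Step 10: x=[2.8243] v=[-1.5632]
Step 11: x=[2.3941] v=[-1.4341]
Step 12: x=[2.0181] v=[-1.2534]
Step 13: x=[1.7098] v=[-1.0276]
Step 14: x=[1.4804] v=[-0.7648]
Step 15: x=[1.3381] v=[-0.4745]
Step 16: x=[1.2880] v=[-0.1671]
Step 17: x=[1.3319] v=[0.1463]
First v>=0 after going negative at step 17, time=5.1000

Answer: 5.1000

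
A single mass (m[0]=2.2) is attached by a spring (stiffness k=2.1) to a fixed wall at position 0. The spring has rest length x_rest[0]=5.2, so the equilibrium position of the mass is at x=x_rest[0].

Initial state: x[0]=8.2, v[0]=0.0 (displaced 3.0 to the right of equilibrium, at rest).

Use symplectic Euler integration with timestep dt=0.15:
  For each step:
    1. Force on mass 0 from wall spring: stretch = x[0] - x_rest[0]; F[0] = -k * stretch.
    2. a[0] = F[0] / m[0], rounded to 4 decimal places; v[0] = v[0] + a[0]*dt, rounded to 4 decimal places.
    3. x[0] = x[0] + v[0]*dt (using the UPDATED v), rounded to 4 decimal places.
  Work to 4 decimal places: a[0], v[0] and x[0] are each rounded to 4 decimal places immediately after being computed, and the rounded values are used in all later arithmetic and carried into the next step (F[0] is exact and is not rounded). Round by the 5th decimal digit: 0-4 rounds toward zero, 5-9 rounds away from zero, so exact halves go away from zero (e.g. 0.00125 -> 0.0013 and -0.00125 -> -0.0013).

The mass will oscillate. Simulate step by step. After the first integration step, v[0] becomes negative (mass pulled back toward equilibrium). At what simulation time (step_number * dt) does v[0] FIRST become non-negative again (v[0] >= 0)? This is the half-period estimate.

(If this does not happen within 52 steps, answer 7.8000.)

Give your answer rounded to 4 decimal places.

Step 0: x=[8.2000] v=[0.0000]
Step 1: x=[8.1356] v=[-0.4295]
Step 2: x=[8.0081] v=[-0.8498]
Step 3: x=[7.8203] v=[-1.2519]
Step 4: x=[7.5762] v=[-1.6271]
Step 5: x=[7.2811] v=[-1.9673]
Step 6: x=[6.9413] v=[-2.2653]
Step 7: x=[6.5641] v=[-2.5146]
Step 8: x=[6.1576] v=[-2.7099]
Step 9: x=[5.7306] v=[-2.8470]
Step 10: x=[5.2922] v=[-2.9230]
Step 11: x=[4.8518] v=[-2.9362]
Step 12: x=[4.4189] v=[-2.8863]
Step 13: x=[4.0027] v=[-2.7745]
Step 14: x=[3.6122] v=[-2.6031]
Step 15: x=[3.2558] v=[-2.3758]
Step 16: x=[2.9412] v=[-2.0974]
Step 17: x=[2.6751] v=[-1.7740]
Step 18: x=[2.4632] v=[-1.4125]
Step 19: x=[2.3101] v=[-1.0206]
Step 20: x=[2.2191] v=[-0.6068]
Step 21: x=[2.1921] v=[-0.1800]
Step 22: x=[2.2297] v=[0.2507]
First v>=0 after going negative at step 22, time=3.3000

Answer: 3.3000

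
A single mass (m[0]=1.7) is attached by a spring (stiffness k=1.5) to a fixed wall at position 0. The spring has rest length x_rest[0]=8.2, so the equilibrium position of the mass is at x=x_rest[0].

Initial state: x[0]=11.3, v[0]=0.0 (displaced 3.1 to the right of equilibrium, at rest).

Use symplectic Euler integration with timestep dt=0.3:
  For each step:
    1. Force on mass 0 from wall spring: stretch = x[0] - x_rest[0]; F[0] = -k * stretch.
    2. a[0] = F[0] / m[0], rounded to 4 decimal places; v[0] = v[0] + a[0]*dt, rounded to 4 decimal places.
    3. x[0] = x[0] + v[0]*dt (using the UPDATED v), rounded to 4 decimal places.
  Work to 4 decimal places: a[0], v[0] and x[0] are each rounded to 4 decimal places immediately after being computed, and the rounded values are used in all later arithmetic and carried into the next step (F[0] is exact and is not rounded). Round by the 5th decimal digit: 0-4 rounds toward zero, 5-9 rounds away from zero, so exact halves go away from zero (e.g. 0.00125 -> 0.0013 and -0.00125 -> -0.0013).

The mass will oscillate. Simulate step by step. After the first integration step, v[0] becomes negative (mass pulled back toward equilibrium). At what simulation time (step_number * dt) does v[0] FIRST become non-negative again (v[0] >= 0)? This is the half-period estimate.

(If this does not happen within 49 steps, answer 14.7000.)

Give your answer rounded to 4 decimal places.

Answer: 3.6000

Derivation:
Step 0: x=[11.3000] v=[0.0000]
Step 1: x=[11.0538] v=[-0.8206]
Step 2: x=[10.5810] v=[-1.5760]
Step 3: x=[9.9191] v=[-2.2063]
Step 4: x=[9.1207] v=[-2.6614]
Step 5: x=[8.2492] v=[-2.9051]
Step 6: x=[7.3738] v=[-2.9181]
Step 7: x=[6.5640] v=[-2.6994]
Step 8: x=[5.8841] v=[-2.2664]
Step 9: x=[5.3881] v=[-1.6534]
Step 10: x=[5.1154] v=[-0.9091]
Step 11: x=[5.0876] v=[-0.0926]
Step 12: x=[5.3070] v=[0.7313]
First v>=0 after going negative at step 12, time=3.6000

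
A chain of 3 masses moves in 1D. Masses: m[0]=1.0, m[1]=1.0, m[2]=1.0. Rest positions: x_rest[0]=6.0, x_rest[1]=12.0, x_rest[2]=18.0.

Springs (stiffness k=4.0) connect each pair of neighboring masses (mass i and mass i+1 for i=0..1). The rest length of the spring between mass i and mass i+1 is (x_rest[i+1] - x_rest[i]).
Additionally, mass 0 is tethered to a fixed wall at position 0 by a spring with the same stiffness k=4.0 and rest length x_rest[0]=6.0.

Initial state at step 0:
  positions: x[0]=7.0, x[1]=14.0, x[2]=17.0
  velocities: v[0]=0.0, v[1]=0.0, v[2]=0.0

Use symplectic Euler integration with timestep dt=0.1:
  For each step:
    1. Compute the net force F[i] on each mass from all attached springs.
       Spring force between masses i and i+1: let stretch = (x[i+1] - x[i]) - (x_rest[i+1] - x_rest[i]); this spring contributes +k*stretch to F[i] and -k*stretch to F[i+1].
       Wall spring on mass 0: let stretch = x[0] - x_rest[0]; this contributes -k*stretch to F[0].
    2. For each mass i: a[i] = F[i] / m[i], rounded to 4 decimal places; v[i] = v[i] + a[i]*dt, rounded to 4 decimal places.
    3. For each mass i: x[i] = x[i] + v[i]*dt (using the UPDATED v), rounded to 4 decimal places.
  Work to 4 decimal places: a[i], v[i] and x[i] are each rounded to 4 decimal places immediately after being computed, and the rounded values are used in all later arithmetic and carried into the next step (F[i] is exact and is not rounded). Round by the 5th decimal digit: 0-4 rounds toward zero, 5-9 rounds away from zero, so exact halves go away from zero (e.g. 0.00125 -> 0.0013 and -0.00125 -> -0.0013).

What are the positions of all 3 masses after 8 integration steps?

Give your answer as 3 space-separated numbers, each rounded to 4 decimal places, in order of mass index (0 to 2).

Answer: 6.1347 11.0815 19.4400

Derivation:
Step 0: x=[7.0000 14.0000 17.0000] v=[0.0000 0.0000 0.0000]
Step 1: x=[7.0000 13.8400 17.1200] v=[0.0000 -1.6000 1.2000]
Step 2: x=[6.9936 13.5376 17.3488] v=[-0.0640 -3.0240 2.2880]
Step 3: x=[6.9692 13.1259 17.6652] v=[-0.2438 -4.1171 3.1635]
Step 4: x=[6.9123 12.6495 18.0400] v=[-0.5688 -4.7641 3.7478]
Step 5: x=[6.8084 12.1592 18.4392] v=[-1.0388 -4.9028 3.9916]
Step 6: x=[6.6462 11.7061 18.8272] v=[-1.6218 -4.5311 3.8796]
Step 7: x=[6.4206 11.3354 19.1703] v=[-2.2563 -3.7066 3.4312]
Step 8: x=[6.1347 11.0815 19.4400] v=[-2.8586 -2.5386 2.6972]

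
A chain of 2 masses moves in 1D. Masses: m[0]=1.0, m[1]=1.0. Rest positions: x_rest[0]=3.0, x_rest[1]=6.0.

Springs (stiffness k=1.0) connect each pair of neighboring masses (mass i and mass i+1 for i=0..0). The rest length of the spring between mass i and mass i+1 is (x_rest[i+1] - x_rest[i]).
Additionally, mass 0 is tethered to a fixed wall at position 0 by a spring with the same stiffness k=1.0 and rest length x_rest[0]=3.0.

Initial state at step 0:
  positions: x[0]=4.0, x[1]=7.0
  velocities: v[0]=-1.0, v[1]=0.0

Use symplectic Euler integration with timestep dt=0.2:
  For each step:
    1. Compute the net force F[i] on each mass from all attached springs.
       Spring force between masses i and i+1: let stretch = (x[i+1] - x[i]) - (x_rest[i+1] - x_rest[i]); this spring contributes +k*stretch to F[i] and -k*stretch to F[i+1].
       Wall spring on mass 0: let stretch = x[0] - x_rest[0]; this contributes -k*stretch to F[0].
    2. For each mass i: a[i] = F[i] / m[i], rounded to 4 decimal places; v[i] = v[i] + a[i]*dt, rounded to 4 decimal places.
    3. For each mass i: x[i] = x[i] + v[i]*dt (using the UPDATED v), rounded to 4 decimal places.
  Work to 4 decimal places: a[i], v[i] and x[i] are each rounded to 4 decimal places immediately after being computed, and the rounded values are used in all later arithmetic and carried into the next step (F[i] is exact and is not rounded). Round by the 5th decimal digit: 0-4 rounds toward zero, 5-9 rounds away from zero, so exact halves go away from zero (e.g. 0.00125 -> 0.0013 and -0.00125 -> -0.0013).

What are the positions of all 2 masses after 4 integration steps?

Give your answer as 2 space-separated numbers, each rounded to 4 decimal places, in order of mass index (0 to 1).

Answer: 2.9964 6.9030

Derivation:
Step 0: x=[4.0000 7.0000] v=[-1.0000 0.0000]
Step 1: x=[3.7600 7.0000] v=[-1.2000 0.0000]
Step 2: x=[3.4992 6.9904] v=[-1.3040 -0.0480]
Step 3: x=[3.2381 6.9612] v=[-1.3056 -0.1462]
Step 4: x=[2.9964 6.9030] v=[-1.2086 -0.2908]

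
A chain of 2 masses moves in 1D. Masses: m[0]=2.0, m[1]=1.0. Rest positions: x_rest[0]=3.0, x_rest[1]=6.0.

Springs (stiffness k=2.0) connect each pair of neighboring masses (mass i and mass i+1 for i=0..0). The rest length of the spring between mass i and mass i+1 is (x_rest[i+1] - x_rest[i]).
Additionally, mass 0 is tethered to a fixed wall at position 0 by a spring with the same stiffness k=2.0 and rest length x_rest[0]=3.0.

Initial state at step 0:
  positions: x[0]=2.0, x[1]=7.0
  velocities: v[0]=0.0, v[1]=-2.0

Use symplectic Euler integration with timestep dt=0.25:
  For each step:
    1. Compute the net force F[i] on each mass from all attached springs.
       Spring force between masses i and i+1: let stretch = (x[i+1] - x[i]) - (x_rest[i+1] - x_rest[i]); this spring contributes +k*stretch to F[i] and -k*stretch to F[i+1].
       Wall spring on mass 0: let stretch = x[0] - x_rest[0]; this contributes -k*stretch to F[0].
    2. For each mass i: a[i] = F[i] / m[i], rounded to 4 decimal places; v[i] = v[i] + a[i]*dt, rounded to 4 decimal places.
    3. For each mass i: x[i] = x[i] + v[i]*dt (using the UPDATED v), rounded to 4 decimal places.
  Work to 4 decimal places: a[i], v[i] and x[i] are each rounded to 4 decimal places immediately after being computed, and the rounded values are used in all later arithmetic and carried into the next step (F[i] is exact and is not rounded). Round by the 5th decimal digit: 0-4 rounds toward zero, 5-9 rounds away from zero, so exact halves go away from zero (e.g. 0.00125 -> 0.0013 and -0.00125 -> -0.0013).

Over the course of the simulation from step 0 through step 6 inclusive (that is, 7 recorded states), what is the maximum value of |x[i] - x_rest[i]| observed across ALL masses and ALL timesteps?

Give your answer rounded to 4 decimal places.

Answer: 2.6854

Derivation:
Step 0: x=[2.0000 7.0000] v=[0.0000 -2.0000]
Step 1: x=[2.1875 6.2500] v=[0.7500 -3.0000]
Step 2: x=[2.4922 5.3672] v=[1.2188 -3.5313]
Step 3: x=[2.8208 4.5000] v=[1.3145 -3.4688]
Step 4: x=[3.0781 3.7979] v=[1.0291 -2.8084]
Step 5: x=[3.1880 3.3808] v=[0.4395 -1.6683]
Step 6: x=[3.1107 3.3146] v=[-0.3093 -0.2647]
Max displacement = 2.6854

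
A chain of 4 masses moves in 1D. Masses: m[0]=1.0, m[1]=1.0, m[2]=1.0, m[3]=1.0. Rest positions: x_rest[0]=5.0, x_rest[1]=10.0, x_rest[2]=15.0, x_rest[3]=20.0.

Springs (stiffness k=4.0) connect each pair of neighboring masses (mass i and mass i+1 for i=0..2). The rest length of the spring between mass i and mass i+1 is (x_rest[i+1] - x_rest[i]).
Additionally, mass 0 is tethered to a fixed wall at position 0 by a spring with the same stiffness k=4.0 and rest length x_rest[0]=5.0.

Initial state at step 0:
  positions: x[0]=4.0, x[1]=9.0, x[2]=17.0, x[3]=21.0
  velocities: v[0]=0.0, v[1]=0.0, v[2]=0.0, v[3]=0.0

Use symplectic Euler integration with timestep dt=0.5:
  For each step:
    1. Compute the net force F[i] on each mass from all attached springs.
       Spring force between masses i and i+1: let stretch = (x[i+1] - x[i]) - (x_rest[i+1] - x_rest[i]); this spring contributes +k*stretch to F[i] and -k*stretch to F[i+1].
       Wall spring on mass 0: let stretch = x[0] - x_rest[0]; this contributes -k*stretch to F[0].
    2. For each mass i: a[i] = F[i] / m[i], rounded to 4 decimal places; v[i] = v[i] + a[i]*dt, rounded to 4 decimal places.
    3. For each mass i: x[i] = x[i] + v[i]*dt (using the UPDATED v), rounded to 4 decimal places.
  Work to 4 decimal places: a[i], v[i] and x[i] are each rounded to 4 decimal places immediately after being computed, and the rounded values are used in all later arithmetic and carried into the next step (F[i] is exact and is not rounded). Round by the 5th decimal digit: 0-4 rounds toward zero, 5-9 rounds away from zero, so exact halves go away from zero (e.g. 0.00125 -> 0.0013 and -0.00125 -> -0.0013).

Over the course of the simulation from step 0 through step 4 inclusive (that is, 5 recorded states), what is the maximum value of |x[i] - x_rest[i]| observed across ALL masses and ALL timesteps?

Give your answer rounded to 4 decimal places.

Step 0: x=[4.0000 9.0000 17.0000 21.0000] v=[0.0000 0.0000 0.0000 0.0000]
Step 1: x=[5.0000 12.0000 13.0000 22.0000] v=[2.0000 6.0000 -8.0000 2.0000]
Step 2: x=[8.0000 9.0000 17.0000 19.0000] v=[6.0000 -6.0000 8.0000 -6.0000]
Step 3: x=[4.0000 13.0000 15.0000 19.0000] v=[-8.0000 8.0000 -4.0000 0.0000]
Step 4: x=[5.0000 10.0000 15.0000 20.0000] v=[2.0000 -6.0000 0.0000 2.0000]
Max displacement = 3.0000

Answer: 3.0000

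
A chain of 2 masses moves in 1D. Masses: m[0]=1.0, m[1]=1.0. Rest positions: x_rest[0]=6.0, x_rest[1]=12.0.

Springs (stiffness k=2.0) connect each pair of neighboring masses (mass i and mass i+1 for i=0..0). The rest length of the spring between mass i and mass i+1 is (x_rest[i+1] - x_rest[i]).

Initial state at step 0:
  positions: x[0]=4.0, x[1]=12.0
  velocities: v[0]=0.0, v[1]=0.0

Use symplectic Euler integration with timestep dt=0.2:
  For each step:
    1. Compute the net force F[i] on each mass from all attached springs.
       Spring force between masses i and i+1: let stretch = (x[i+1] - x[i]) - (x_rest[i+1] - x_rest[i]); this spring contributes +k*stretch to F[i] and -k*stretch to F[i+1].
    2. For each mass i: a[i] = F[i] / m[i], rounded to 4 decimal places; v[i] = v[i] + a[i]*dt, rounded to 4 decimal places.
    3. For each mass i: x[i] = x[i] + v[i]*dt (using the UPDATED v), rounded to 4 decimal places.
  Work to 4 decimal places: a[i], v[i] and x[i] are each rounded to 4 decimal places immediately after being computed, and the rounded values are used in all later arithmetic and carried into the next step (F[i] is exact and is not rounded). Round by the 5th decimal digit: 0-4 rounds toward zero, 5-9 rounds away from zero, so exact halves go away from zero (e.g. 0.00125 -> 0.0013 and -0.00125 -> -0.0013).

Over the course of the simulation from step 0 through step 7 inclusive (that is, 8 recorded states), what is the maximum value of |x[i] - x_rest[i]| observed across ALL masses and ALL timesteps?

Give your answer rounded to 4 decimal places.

Answer: 2.0131

Derivation:
Step 0: x=[4.0000 12.0000] v=[0.0000 0.0000]
Step 1: x=[4.1600 11.8400] v=[0.8000 -0.8000]
Step 2: x=[4.4544 11.5456] v=[1.4720 -1.4720]
Step 3: x=[4.8361 11.1639] v=[1.9085 -1.9085]
Step 4: x=[5.2440 10.7560] v=[2.0396 -2.0396]
Step 5: x=[5.6129 10.3871] v=[1.8444 -1.8444]
Step 6: x=[5.8837 10.1163] v=[1.3541 -1.3541]
Step 7: x=[6.0131 9.9869] v=[0.6471 -0.6471]
Max displacement = 2.0131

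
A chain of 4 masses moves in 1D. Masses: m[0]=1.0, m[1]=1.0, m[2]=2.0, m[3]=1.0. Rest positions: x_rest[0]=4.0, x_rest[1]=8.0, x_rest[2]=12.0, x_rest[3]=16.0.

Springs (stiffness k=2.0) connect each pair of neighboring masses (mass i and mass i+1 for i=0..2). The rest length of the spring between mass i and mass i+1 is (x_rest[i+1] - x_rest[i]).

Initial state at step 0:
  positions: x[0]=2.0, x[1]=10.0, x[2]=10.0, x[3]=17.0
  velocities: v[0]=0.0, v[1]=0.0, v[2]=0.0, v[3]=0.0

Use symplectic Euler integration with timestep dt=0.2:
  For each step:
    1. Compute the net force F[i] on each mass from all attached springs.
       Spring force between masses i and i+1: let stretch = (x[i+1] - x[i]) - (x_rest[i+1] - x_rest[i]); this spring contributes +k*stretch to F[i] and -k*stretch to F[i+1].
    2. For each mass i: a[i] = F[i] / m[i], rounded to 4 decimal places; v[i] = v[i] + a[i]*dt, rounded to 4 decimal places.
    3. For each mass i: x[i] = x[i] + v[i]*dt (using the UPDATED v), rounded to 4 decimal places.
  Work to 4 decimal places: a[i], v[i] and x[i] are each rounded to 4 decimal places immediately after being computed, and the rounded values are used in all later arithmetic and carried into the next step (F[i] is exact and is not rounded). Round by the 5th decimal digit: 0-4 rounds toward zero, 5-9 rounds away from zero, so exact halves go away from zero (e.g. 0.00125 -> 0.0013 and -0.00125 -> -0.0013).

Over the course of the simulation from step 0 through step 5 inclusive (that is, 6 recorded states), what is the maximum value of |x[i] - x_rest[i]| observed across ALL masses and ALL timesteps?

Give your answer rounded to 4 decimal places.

Step 0: x=[2.0000 10.0000 10.0000 17.0000] v=[0.0000 0.0000 0.0000 0.0000]
Step 1: x=[2.3200 9.3600 10.2800 16.7600] v=[1.6000 -3.2000 1.4000 -1.2000]
Step 2: x=[2.8832 8.2304 10.7824 16.3216] v=[2.8160 -5.6480 2.5120 -2.1920]
Step 3: x=[3.5542 6.8772 11.4043 15.7601] v=[3.3549 -6.7661 3.1094 -2.8077]
Step 4: x=[4.1710 5.6203 12.0193 15.1701] v=[3.0841 -6.2845 3.0751 -2.9500]
Step 5: x=[4.5838 4.7594 12.5044 14.6480] v=[2.0638 -4.3046 2.4255 -2.6103]
Max displacement = 3.2406

Answer: 3.2406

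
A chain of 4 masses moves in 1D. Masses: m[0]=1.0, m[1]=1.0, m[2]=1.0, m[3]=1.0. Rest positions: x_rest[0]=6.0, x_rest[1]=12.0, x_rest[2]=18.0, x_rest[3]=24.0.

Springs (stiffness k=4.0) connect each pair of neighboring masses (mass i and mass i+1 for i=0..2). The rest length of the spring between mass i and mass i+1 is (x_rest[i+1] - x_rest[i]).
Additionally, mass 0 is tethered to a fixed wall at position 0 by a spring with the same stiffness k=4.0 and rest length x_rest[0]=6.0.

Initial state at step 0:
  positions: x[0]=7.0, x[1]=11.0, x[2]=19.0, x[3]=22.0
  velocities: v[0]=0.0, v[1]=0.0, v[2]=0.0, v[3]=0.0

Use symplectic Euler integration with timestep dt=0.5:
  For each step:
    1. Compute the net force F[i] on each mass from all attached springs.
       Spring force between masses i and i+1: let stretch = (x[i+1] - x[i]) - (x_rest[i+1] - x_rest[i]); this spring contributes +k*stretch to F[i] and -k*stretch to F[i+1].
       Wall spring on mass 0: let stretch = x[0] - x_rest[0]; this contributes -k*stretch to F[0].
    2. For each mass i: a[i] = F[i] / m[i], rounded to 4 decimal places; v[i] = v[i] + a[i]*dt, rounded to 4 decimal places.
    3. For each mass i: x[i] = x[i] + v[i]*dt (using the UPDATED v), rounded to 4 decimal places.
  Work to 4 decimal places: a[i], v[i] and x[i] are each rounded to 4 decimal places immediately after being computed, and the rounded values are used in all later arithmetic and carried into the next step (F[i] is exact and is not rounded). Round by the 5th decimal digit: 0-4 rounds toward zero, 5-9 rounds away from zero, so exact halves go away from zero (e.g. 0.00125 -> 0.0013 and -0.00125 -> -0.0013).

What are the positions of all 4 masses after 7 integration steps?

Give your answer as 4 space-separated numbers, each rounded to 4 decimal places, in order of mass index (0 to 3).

Answer: 8.0000 9.0000 22.0000 23.0000

Derivation:
Step 0: x=[7.0000 11.0000 19.0000 22.0000] v=[0.0000 0.0000 0.0000 0.0000]
Step 1: x=[4.0000 15.0000 14.0000 25.0000] v=[-6.0000 8.0000 -10.0000 6.0000]
Step 2: x=[8.0000 7.0000 21.0000 23.0000] v=[8.0000 -16.0000 14.0000 -4.0000]
Step 3: x=[3.0000 14.0000 16.0000 25.0000] v=[-10.0000 14.0000 -10.0000 4.0000]
Step 4: x=[6.0000 12.0000 18.0000 24.0000] v=[6.0000 -4.0000 4.0000 -2.0000]
Step 5: x=[9.0000 10.0000 20.0000 23.0000] v=[6.0000 -4.0000 4.0000 -2.0000]
Step 6: x=[4.0000 17.0000 15.0000 25.0000] v=[-10.0000 14.0000 -10.0000 4.0000]
Step 7: x=[8.0000 9.0000 22.0000 23.0000] v=[8.0000 -16.0000 14.0000 -4.0000]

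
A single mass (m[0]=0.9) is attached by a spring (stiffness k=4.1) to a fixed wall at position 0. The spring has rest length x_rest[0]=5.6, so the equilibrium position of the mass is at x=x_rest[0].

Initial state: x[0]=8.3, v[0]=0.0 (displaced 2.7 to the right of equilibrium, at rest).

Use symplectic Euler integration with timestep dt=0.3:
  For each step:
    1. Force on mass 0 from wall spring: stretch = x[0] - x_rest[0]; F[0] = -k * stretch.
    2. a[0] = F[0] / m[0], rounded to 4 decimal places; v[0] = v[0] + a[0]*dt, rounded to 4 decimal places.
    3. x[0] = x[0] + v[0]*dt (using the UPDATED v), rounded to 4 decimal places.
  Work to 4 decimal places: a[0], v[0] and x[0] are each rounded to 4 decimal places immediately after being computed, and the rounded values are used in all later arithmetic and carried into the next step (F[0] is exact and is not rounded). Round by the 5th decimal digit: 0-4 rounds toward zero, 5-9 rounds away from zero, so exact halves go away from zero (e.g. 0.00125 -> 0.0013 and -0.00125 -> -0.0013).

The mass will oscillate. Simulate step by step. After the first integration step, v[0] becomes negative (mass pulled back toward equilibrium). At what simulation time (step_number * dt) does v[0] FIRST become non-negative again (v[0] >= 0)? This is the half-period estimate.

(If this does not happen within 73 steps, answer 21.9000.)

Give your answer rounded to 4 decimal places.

Step 0: x=[8.3000] v=[0.0000]
Step 1: x=[7.1930] v=[-3.6900]
Step 2: x=[5.4329] v=[-5.8671]
Step 3: x=[3.7413] v=[-5.6387]
Step 4: x=[2.8118] v=[-3.0985]
Step 5: x=[3.0254] v=[0.7120]
First v>=0 after going negative at step 5, time=1.5000

Answer: 1.5000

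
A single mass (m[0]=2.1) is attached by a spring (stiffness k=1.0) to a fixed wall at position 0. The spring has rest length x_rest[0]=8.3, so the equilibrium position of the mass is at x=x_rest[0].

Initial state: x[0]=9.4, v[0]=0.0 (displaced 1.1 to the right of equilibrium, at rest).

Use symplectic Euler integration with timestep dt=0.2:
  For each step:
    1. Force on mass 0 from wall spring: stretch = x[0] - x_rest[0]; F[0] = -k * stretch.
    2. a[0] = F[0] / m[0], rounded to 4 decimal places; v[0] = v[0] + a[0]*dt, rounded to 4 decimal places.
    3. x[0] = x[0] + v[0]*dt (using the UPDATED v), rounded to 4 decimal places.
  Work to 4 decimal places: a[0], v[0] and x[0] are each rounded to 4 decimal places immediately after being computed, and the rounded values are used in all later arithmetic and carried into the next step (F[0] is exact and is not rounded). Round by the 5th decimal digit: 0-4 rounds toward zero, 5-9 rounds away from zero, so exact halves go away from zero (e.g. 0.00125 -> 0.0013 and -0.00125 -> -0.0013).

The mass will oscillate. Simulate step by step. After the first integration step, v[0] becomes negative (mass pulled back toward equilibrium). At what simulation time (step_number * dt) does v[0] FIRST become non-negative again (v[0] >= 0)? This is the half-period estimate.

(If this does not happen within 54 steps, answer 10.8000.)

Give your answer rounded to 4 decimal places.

Answer: 4.6000

Derivation:
Step 0: x=[9.4000] v=[0.0000]
Step 1: x=[9.3790] v=[-0.1048]
Step 2: x=[9.3375] v=[-0.2076]
Step 3: x=[9.2762] v=[-0.3064]
Step 4: x=[9.1963] v=[-0.3994]
Step 5: x=[9.0993] v=[-0.4848]
Step 6: x=[8.9871] v=[-0.5609]
Step 7: x=[8.8618] v=[-0.6263]
Step 8: x=[8.7258] v=[-0.6798]
Step 9: x=[8.5817] v=[-0.7204]
Step 10: x=[8.4323] v=[-0.7472]
Step 11: x=[8.2803] v=[-0.7598]
Step 12: x=[8.1287] v=[-0.7579]
Step 13: x=[7.9804] v=[-0.7416]
Step 14: x=[7.8382] v=[-0.7112]
Step 15: x=[7.7048] v=[-0.6672]
Step 16: x=[7.5827] v=[-0.6105]
Step 17: x=[7.4743] v=[-0.5422]
Step 18: x=[7.3816] v=[-0.4636]
Step 19: x=[7.3064] v=[-0.3761]
Step 20: x=[7.2501] v=[-0.2815]
Step 21: x=[7.2138] v=[-0.1815]
Step 22: x=[7.1982] v=[-0.0781]
Step 23: x=[7.2036] v=[0.0268]
First v>=0 after going negative at step 23, time=4.6000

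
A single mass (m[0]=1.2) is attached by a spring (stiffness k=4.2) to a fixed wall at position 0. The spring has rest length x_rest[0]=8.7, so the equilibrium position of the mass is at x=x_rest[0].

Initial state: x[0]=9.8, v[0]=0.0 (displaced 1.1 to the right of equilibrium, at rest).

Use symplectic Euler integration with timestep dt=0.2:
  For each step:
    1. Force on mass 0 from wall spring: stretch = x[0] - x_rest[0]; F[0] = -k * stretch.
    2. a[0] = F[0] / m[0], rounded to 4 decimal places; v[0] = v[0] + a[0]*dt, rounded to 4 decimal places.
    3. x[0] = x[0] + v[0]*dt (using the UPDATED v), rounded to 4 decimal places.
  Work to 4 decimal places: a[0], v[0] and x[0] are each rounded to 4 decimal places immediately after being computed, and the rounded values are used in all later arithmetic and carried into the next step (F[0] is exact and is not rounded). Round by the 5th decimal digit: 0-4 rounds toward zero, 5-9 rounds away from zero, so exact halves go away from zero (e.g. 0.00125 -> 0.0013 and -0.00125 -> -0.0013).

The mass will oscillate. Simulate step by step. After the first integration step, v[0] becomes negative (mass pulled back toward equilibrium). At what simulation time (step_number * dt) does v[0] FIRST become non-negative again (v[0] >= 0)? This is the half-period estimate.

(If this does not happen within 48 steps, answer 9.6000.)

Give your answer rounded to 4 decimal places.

Answer: 1.8000

Derivation:
Step 0: x=[9.8000] v=[0.0000]
Step 1: x=[9.6460] v=[-0.7700]
Step 2: x=[9.3596] v=[-1.4322]
Step 3: x=[8.9808] v=[-1.8939]
Step 4: x=[8.5627] v=[-2.0905]
Step 5: x=[8.1638] v=[-1.9944]
Step 6: x=[7.8400] v=[-1.6191]
Step 7: x=[7.6366] v=[-1.0171]
Step 8: x=[7.5821] v=[-0.2727]
Step 9: x=[7.6841] v=[0.5098]
First v>=0 after going negative at step 9, time=1.8000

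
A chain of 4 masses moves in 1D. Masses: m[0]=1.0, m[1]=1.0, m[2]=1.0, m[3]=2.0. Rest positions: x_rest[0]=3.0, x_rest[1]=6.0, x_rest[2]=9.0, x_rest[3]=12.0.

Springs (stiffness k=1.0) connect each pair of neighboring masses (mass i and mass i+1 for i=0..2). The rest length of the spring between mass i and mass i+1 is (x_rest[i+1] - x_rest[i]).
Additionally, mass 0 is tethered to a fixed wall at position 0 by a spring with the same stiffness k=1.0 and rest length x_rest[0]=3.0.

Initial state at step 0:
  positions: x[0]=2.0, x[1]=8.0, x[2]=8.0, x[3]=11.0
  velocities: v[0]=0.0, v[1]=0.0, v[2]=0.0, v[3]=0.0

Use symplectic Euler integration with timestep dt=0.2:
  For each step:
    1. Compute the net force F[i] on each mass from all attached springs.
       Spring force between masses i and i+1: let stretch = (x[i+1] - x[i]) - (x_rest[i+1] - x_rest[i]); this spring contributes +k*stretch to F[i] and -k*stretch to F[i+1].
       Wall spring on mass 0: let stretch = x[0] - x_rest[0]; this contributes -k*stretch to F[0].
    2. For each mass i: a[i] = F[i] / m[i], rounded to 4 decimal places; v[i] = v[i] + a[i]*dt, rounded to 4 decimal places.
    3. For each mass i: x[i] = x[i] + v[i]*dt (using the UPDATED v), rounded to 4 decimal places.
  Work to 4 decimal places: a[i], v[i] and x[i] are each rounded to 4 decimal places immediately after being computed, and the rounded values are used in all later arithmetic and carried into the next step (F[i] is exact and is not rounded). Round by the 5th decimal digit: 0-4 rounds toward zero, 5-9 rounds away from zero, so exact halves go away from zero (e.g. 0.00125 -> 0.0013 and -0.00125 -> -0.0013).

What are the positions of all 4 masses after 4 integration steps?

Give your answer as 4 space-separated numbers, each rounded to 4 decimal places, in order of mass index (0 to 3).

Answer: 3.2846 6.0279 8.9315 11.0331

Derivation:
Step 0: x=[2.0000 8.0000 8.0000 11.0000] v=[0.0000 0.0000 0.0000 0.0000]
Step 1: x=[2.1600 7.7600 8.1200 11.0000] v=[0.8000 -1.2000 0.6000 0.0000]
Step 2: x=[2.4576 7.3104 8.3408 11.0024] v=[1.4880 -2.2480 1.1040 0.0120]
Step 3: x=[2.8510 6.7079 8.6268 11.0116] v=[1.9670 -3.0125 1.4302 0.0458]
Step 4: x=[3.2846 6.0279 8.9315 11.0331] v=[2.1682 -3.4001 1.5234 0.1073]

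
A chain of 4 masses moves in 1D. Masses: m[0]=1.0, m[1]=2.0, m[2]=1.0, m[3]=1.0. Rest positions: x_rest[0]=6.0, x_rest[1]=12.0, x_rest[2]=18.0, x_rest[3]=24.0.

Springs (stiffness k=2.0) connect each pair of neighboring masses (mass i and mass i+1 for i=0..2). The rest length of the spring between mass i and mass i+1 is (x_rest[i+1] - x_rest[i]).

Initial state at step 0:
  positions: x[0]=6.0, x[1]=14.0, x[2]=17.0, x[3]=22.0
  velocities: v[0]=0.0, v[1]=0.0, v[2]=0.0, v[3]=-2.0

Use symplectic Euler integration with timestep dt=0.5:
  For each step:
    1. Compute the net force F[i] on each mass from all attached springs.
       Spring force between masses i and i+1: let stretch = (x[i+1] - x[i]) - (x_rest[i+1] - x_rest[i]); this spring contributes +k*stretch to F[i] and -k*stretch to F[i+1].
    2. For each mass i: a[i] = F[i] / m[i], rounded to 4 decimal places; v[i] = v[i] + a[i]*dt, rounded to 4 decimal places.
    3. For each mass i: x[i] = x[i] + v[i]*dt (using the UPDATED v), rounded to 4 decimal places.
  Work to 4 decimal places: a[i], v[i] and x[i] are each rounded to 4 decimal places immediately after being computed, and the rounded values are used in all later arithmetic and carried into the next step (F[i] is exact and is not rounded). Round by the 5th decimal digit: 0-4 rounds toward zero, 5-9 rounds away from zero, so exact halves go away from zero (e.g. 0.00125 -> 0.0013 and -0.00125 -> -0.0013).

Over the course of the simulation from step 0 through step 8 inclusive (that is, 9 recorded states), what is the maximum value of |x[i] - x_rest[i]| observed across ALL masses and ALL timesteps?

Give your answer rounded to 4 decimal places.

Step 0: x=[6.0000 14.0000 17.0000 22.0000] v=[0.0000 0.0000 0.0000 -2.0000]
Step 1: x=[7.0000 12.7500 18.0000 21.5000] v=[2.0000 -2.5000 2.0000 -1.0000]
Step 2: x=[7.8750 11.3750 18.1250 22.2500] v=[1.7500 -2.7500 0.2500 1.5000]
Step 3: x=[7.5000 10.8125 16.9375 23.9375] v=[-0.7500 -1.1250 -2.3750 3.3750]
Step 4: x=[5.7813 10.9532 16.1875 25.1250] v=[-3.4375 0.2813 -1.5000 2.3750]
Step 5: x=[3.6485 11.1095 17.2891 24.8438] v=[-4.2656 0.3125 2.2032 -0.5625]
Step 6: x=[2.2462 10.9454 19.0783 23.7852] v=[-2.8046 -0.3282 3.5783 -2.1172]
Step 7: x=[2.1935 10.6397 19.1545 23.3732] v=[-0.1054 -0.6114 0.1523 -0.8241]
Step 8: x=[3.3639 10.3512 17.0826 23.8518] v=[2.3408 -0.5771 -4.1438 0.9572]
Max displacement = 3.8065

Answer: 3.8065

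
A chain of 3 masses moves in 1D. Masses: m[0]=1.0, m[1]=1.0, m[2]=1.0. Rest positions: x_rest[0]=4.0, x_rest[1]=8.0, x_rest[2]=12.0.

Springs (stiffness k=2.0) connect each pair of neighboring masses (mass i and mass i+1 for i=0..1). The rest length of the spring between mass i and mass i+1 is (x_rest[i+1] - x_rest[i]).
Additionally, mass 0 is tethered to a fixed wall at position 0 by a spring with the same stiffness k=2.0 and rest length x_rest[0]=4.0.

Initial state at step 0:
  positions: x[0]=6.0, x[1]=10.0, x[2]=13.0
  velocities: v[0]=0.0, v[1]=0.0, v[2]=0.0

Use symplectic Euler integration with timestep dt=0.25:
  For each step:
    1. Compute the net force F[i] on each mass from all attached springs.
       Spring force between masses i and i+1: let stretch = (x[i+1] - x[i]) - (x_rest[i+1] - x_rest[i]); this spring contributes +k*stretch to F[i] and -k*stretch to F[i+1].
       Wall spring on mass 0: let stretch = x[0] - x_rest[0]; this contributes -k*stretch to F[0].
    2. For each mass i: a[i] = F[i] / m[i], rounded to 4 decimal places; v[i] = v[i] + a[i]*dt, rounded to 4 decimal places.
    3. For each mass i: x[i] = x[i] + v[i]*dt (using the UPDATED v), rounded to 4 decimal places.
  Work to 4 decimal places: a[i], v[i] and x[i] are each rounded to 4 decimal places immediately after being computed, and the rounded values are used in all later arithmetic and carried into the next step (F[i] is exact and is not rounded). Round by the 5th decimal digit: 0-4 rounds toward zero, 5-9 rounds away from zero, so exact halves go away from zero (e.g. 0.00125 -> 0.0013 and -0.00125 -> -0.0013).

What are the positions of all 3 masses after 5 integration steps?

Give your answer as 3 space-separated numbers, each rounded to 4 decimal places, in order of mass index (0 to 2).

Answer: 3.6364 8.6174 13.9368

Derivation:
Step 0: x=[6.0000 10.0000 13.0000] v=[0.0000 0.0000 0.0000]
Step 1: x=[5.7500 9.8750 13.1250] v=[-1.0000 -0.5000 0.5000]
Step 2: x=[5.2969 9.6406 13.3438] v=[-1.8125 -0.9375 0.8750]
Step 3: x=[4.7246 9.3262 13.5997] v=[-2.2891 -1.2578 1.0234]
Step 4: x=[4.1370 8.9707 13.8214] v=[-2.3506 -1.4219 0.8867]
Step 5: x=[3.6364 8.6174 13.9368] v=[-2.0023 -1.4134 0.4614]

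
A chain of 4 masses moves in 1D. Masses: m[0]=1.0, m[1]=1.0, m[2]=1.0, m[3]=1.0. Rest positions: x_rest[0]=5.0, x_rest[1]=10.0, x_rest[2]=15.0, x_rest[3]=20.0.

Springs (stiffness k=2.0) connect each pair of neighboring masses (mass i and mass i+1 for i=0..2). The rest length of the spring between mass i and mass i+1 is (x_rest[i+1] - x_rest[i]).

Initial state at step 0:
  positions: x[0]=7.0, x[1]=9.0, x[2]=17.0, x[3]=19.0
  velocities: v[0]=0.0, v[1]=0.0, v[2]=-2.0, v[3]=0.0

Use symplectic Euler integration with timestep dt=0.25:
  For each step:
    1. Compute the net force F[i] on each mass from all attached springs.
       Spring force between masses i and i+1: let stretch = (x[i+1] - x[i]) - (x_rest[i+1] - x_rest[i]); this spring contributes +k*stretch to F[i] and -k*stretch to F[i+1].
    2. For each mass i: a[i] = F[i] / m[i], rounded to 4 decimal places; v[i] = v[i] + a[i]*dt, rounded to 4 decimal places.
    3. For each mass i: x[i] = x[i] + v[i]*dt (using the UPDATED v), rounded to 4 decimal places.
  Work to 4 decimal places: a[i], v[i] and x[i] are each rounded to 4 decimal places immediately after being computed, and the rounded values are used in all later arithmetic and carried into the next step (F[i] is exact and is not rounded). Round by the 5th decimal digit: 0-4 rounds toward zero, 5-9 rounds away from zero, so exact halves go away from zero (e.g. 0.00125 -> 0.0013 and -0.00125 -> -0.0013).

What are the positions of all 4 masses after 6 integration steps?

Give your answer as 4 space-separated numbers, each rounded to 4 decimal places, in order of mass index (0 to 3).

Answer: 4.7702 10.2603 14.1833 19.7862

Derivation:
Step 0: x=[7.0000 9.0000 17.0000 19.0000] v=[0.0000 0.0000 -2.0000 0.0000]
Step 1: x=[6.6250 9.7500 15.7500 19.3750] v=[-1.5000 3.0000 -5.0000 1.5000]
Step 2: x=[6.0156 10.8594 14.2031 19.9219] v=[-2.4375 4.4375 -6.1875 2.1875]
Step 3: x=[5.3867 11.7813 12.9531 20.3789] v=[-2.5156 3.6875 -5.0000 1.8281]
Step 4: x=[4.9321 12.0503 12.4849 20.5327] v=[-1.8183 1.0761 -1.8730 0.6152]
Step 5: x=[4.7423 11.4839 12.9683 20.3055] v=[-0.7592 -2.2657 1.9336 -0.9087]
Step 6: x=[4.7702 10.2603 14.1833 19.7862] v=[0.1116 -4.8943 4.8600 -2.0773]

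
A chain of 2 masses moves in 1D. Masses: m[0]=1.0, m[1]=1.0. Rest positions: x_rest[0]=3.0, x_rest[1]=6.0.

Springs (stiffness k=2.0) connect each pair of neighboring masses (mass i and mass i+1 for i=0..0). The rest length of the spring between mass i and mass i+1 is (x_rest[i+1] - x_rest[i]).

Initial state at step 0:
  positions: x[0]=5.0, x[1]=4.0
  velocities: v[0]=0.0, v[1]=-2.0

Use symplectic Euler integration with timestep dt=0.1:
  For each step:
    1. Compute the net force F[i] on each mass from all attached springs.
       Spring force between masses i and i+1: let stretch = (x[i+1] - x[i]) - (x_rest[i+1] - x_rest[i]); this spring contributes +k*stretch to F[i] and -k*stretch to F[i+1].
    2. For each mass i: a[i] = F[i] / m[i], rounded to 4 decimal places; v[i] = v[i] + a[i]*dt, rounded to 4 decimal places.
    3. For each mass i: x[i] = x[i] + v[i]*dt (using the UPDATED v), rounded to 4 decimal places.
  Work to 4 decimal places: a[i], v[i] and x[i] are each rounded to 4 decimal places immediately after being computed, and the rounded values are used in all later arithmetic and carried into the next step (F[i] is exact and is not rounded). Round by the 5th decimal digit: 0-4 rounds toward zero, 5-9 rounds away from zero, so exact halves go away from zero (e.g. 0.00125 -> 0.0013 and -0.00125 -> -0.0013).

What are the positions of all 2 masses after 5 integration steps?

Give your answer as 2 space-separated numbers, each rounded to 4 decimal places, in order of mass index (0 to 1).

Answer: 3.8317 4.1683

Derivation:
Step 0: x=[5.0000 4.0000] v=[0.0000 -2.0000]
Step 1: x=[4.9200 3.8800] v=[-0.8000 -1.2000]
Step 2: x=[4.7592 3.8408] v=[-1.6080 -0.3920]
Step 3: x=[4.5200 3.8800] v=[-2.3917 0.3917]
Step 4: x=[4.2080 3.9920] v=[-3.1197 1.1197]
Step 5: x=[3.8317 4.1683] v=[-3.7629 1.7629]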